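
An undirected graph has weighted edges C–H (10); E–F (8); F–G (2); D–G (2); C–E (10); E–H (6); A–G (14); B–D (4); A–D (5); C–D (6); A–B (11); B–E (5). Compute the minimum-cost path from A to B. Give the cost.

Comparing a few candidate routes:
A -> D -> G -> F -> E -> B: 5 + 2 + 2 + 8 + 5 = 22
A -> G -> D -> B: 14 + 2 + 4 = 20
A -> D -> B: 5 + 4 = 9
A -> B: 11
Shortest: 9.

9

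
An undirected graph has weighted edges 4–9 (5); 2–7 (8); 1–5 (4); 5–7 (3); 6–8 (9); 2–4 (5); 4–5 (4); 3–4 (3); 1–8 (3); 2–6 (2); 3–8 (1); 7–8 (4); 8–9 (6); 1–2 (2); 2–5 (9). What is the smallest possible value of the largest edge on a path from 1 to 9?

5

Checking several routes:
1 → 5 → 4 → 9: max(4, 4, 5) = 5
1 → 5 → 7 → 8 → 3 → 4 → 9: max(4, 3, 4, 1, 3, 5) = 5
1 → 2 → 4 → 9: max(2, 5, 5) = 5
1 → 8 → 3 → 4 → 9: max(3, 1, 3, 5) = 5
1 → 8 → 7 → 5 → 4 → 9: max(3, 4, 3, 4, 5) = 5
Smallest bottleneck: 5.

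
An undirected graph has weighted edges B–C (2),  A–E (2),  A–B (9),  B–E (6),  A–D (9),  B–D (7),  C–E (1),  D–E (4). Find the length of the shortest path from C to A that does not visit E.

Routes from C to A avoiding E:
C - B - A: 2 + 9 = 11
C - B - D - A: 2 + 7 + 9 = 18
Best route has total 11.

11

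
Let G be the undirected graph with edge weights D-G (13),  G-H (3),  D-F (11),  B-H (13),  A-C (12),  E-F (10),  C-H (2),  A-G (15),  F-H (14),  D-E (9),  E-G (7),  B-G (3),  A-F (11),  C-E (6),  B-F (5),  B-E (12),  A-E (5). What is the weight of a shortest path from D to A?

Some routes from D to A:
D → F → A: 11 + 11 = 22
D → E → A: 9 + 5 = 14
D → F → E → A: 11 + 10 + 5 = 26
D → G → E → A: 13 + 7 + 5 = 25
The minimum is 14.

14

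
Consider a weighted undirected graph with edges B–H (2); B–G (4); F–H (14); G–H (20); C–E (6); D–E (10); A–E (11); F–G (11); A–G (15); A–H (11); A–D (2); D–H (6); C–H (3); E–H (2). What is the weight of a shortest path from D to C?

Some routes from D to C:
D → H → C: 6 + 3 = 9
D → H → E → C: 6 + 2 + 6 = 14
D → E → H → C: 10 + 2 + 3 = 15
Shortest: 9.

9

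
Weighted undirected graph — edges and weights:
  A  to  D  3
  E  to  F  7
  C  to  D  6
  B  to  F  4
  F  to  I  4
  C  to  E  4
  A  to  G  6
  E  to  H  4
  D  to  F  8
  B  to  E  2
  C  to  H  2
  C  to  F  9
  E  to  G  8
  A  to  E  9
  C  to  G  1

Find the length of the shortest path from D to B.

12

Some routes from D to B:
D→C→H→E→B: 6 + 2 + 4 + 2 = 14
D→C→E→B: 6 + 4 + 2 = 12
D→A→E→B: 3 + 9 + 2 = 14
D→A→G→C→E→B: 3 + 6 + 1 + 4 + 2 = 16
D→F→B: 8 + 4 = 12
Shortest: 12.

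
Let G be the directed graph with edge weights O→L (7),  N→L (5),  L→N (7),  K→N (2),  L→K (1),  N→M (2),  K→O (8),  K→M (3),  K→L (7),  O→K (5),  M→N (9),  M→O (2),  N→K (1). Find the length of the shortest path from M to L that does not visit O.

14

Paths from M to L avoiding O:
M - N - K - L: 9 + 1 + 7 = 17
M - N - L: 9 + 5 = 14
Best route has total 14.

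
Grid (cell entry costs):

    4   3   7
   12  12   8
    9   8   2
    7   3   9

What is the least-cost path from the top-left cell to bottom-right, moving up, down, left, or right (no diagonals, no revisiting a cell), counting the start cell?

33

Cheapest: [0,0] -> [0,1] -> [0,2] -> [1,2] -> [2,2] -> [3,2]
  4 + 3 + 7 + 8 + 2 + 9 = 33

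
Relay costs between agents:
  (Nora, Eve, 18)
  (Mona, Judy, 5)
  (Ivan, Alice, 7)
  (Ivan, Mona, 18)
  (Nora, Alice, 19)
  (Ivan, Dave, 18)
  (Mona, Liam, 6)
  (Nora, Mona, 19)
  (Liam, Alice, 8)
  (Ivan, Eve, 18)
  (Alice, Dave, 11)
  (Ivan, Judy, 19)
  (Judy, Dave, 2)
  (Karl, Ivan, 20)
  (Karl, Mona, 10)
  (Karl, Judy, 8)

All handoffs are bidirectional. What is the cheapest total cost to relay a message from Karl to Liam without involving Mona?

Some routes from Karl to Liam avoiding Mona:
Karl -> Judy -> Dave -> Ivan -> Alice -> Liam: 8 + 2 + 18 + 7 + 8 = 43
Karl -> Ivan -> Alice -> Liam: 20 + 7 + 8 = 35
Karl -> Judy -> Dave -> Alice -> Liam: 8 + 2 + 11 + 8 = 29
Karl -> Judy -> Ivan -> Alice -> Liam: 8 + 19 + 7 + 8 = 42
Karl -> Ivan -> Judy -> Dave -> Alice -> Liam: 20 + 19 + 2 + 11 + 8 = 60
Karl -> Ivan -> Dave -> Alice -> Liam: 20 + 18 + 11 + 8 = 57
The minimum is 29.

29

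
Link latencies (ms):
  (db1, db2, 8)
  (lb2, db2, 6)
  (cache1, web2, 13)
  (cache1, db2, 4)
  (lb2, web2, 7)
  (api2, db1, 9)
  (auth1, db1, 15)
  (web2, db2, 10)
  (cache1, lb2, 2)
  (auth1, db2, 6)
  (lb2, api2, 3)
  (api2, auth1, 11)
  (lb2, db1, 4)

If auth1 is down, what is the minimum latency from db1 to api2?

Comparing a few candidate routes:
db1 → lb2 → api2: 4 + 3 = 7
db1 → api2: 9
db1 → db2 → cache1 → lb2 → api2: 8 + 4 + 2 + 3 = 17
The minimum is 7 ms.

7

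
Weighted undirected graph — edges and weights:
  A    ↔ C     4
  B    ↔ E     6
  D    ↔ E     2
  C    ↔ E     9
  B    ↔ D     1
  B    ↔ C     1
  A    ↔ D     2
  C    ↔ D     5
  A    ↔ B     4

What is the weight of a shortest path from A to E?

Comparing a few candidate routes:
A-D-E: 2 + 2 = 4
A-B-D-E: 4 + 1 + 2 = 7
A-D-B-E: 2 + 1 + 6 = 9
A-C-B-D-E: 4 + 1 + 1 + 2 = 8
The minimum is 4.

4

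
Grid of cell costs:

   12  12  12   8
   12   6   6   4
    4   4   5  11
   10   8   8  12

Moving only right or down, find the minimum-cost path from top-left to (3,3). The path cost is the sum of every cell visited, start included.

57

Cheapest: [0,0] [1,0] [2,0] [2,1] [2,2] [3,2] [3,3]
  12 + 12 + 4 + 4 + 5 + 8 + 12 = 57
(Top row then right column would cost 71.)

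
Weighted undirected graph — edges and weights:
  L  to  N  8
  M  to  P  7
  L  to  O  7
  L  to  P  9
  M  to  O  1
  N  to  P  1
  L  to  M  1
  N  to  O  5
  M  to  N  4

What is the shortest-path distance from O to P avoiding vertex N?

8

Paths from O to P avoiding N:
O-L-M-P: 7 + 1 + 7 = 15
O-M-L-P: 1 + 1 + 9 = 11
O-L-P: 7 + 9 = 16
O-M-P: 1 + 7 = 8
Best route has total 8.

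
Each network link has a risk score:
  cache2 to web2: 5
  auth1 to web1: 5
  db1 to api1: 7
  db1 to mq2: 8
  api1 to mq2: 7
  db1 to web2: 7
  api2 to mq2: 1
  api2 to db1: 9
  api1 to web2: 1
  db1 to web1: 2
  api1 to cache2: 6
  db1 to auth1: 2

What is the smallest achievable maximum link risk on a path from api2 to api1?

7

Comparing a few candidate routes:
api2 -> mq2 -> db1 -> web2 -> cache2 -> api1: max(1, 8, 7, 5, 6) = 8
api2 -> db1 -> api1: max(9, 7) = 9
api2 -> mq2 -> db1 -> web2 -> api1: max(1, 8, 7, 1) = 8
api2 -> mq2 -> api1: max(1, 7) = 7
api2 -> mq2 -> db1 -> api1: max(1, 8, 7) = 8
Smallest bottleneck: 7.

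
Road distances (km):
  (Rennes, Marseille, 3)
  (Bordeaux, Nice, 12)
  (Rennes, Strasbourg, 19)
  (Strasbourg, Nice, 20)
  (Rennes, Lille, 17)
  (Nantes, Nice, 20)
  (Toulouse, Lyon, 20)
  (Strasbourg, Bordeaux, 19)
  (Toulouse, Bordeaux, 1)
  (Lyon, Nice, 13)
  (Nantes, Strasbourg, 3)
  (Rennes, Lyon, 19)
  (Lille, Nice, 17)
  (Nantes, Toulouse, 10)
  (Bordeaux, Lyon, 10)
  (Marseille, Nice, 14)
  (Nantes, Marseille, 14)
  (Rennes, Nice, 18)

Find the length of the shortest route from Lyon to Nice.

Comparing a few candidate routes:
Lyon - Nice: 13
Lyon - Rennes - Nice: 19 + 18 = 37
Lyon - Rennes - Marseille - Nice: 19 + 3 + 14 = 36
Lyon - Bordeaux - Nice: 10 + 12 = 22
Lyon - Bordeaux - Toulouse - Nantes - Nice: 10 + 1 + 10 + 20 = 41
Lyon - Toulouse - Bordeaux - Nice: 20 + 1 + 12 = 33
Shortest: 13 km.

13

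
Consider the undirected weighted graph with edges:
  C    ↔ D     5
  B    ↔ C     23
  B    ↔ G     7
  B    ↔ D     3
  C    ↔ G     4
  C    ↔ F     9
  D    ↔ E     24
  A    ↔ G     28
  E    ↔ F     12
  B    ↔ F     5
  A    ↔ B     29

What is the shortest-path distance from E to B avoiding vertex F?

27

Candidate routes:
E - D - B: 24 + 3 = 27
E - D - C - G - A - B: 24 + 5 + 4 + 28 + 29 = 90
E - D - C - B: 24 + 5 + 23 = 52
E - D - C - G - B: 24 + 5 + 4 + 7 = 40
Best route has total 27.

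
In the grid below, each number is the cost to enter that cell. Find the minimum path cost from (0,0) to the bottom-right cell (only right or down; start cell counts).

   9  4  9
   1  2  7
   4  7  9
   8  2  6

Best path: [0,0] [1,0] [1,1] [2,1] [3,1] [3,2]
Cost: 9 + 1 + 2 + 7 + 2 + 6 = 27

27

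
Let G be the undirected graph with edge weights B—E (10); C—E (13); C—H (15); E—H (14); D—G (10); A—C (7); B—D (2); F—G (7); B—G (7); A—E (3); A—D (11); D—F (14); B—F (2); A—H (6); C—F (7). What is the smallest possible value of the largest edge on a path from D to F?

2

Comparing a few candidate routes:
D-B-E-A-C-F: max(2, 10, 3, 7, 7) = 10
D-B-G-F: max(2, 7, 7) = 7
D-B-F: max(2, 2) = 2
The minimum achievable maximum is 2.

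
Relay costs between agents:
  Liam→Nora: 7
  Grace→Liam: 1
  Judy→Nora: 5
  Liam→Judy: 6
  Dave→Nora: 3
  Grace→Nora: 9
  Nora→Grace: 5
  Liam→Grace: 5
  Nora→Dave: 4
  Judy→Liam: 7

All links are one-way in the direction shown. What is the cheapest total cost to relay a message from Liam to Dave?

Routes from Liam to Dave:
Liam - Grace - Nora - Dave: 5 + 9 + 4 = 18
Liam - Judy - Nora - Dave: 6 + 5 + 4 = 15
Liam - Nora - Dave: 7 + 4 = 11
The minimum is 11.

11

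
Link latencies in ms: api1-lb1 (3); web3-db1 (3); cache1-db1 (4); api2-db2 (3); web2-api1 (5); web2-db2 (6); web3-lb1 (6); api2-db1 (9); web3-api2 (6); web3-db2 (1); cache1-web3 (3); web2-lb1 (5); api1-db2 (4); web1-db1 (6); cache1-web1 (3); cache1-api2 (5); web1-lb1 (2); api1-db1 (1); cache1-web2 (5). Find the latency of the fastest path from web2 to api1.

5

Checking several routes:
web2 - lb1 - api1: 5 + 3 = 8
web2 - cache1 - db1 - api1: 5 + 4 + 1 = 10
web2 - api1: 5
web2 - db2 - api1: 6 + 4 = 10
Best route has total 5 ms.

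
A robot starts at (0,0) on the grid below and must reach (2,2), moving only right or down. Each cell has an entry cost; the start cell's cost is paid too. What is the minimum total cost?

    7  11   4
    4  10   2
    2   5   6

Cheapest: (0,0) → (1,0) → (2,0) → (2,1) → (2,2)
  7 + 4 + 2 + 5 + 6 = 24

24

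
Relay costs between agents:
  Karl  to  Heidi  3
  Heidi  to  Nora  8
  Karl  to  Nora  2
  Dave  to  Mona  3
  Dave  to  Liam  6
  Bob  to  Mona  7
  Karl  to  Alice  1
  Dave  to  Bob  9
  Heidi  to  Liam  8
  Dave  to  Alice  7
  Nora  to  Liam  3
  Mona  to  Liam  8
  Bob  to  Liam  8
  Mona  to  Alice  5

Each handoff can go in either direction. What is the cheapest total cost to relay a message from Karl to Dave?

8

Comparing a few candidate routes:
Karl→Alice→Mona→Dave: 1 + 5 + 3 = 9
Karl→Nora→Liam→Dave: 2 + 3 + 6 = 11
Karl→Heidi→Liam→Dave: 3 + 8 + 6 = 17
Karl→Nora→Liam→Mona→Dave: 2 + 3 + 8 + 3 = 16
Karl→Alice→Dave: 1 + 7 = 8
Karl→Heidi→Nora→Liam→Dave: 3 + 8 + 3 + 6 = 20
The minimum is 8.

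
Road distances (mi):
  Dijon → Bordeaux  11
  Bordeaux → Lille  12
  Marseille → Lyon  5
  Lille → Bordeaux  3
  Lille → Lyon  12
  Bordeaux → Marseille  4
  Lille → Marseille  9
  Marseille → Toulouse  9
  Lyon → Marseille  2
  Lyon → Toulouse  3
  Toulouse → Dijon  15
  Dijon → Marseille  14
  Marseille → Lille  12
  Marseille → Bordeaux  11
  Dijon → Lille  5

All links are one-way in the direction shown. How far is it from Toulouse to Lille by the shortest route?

20

A few of the Toulouse→Lille routes:
Toulouse→Dijon→Lille: 15 + 5 = 20
Toulouse→Dijon→Bordeaux→Lille: 15 + 11 + 12 = 38
Toulouse→Dijon→Bordeaux→Marseille→Lille: 15 + 11 + 4 + 12 = 42
Toulouse→Dijon→Marseille→Lille: 15 + 14 + 12 = 41
Best route has total 20 mi.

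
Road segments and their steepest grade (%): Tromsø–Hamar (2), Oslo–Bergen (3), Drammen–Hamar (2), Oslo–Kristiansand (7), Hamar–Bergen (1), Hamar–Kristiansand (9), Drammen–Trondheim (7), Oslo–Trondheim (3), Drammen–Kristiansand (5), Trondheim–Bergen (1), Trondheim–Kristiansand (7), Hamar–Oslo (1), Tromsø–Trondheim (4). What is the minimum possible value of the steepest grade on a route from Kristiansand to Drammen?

5

Some routes from Kristiansand to Drammen:
Kristiansand -> Oslo -> Bergen -> Trondheim -> Tromsø -> Hamar -> Drammen: max(7, 3, 1, 4, 2, 2) = 7
Kristiansand -> Oslo -> Bergen -> Trondheim -> Drammen: max(7, 3, 1, 7) = 7
Kristiansand -> Drammen: max(5) = 5
Smallest bottleneck: 5%.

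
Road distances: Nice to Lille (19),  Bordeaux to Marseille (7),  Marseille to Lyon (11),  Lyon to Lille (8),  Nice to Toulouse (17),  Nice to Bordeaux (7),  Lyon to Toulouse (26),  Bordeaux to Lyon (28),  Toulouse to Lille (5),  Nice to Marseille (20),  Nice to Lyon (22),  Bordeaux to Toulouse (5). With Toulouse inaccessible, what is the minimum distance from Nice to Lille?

A few of the Nice→Lille routes:
Nice-Bordeaux-Lyon-Lille: 7 + 28 + 8 = 43
Nice-Lille: 19
Nice-Marseille-Lyon-Lille: 20 + 11 + 8 = 39
Nice-Bordeaux-Marseille-Lyon-Lille: 7 + 7 + 11 + 8 = 33
Nice-Lyon-Lille: 22 + 8 = 30
Best route has total 19.

19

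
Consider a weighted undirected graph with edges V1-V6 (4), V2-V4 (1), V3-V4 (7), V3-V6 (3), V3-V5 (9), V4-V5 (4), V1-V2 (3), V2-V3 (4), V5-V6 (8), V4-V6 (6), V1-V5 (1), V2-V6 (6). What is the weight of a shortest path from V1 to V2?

Some routes from V1 to V2:
V1 -> V6 -> V3 -> V2: 4 + 3 + 4 = 11
V1 -> V6 -> V2: 4 + 6 = 10
V1 -> V2: 3
V1 -> V5 -> V4 -> V2: 1 + 4 + 1 = 6
Shortest: 3.

3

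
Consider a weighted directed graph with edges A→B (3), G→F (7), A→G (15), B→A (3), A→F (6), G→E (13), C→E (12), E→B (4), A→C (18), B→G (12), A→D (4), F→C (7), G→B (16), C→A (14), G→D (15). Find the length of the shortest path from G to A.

Paths from G to A:
G→E→B→A: 13 + 4 + 3 = 20
G→B→A: 16 + 3 = 19
G→F→C→A: 7 + 7 + 14 = 28
G→F→C→E→B→A: 7 + 7 + 12 + 4 + 3 = 33
The minimum is 19.

19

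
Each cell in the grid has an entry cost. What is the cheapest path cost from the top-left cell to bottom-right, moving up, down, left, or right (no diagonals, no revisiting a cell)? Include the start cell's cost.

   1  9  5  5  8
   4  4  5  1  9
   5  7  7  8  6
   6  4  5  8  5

Take r0c0 r1c0 r1c1 r1c2 r1c3 r2c3 r2c4 r3c4 for a total of 1 + 4 + 4 + 5 + 1 + 8 + 6 + 5 = 34.

34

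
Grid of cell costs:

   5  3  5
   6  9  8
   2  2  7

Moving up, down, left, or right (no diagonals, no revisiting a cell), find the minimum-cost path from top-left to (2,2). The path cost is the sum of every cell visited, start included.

22

Path (0,0) → (1,0) → (2,0) → (2,1) → (2,2): 5 + 6 + 2 + 2 + 7 = 22.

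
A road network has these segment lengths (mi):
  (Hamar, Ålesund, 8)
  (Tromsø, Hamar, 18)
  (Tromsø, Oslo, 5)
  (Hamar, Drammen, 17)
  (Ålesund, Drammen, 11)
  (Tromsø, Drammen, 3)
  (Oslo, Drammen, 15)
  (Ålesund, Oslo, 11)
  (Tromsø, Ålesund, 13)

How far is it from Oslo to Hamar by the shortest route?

A few of the Oslo→Hamar routes:
Oslo → Tromsø → Drammen → Hamar: 5 + 3 + 17 = 25
Oslo → Tromsø → Ålesund → Hamar: 5 + 13 + 8 = 26
Oslo → Ålesund → Hamar: 11 + 8 = 19
Oslo → Tromsø → Hamar: 5 + 18 = 23
Best route has total 19 mi.

19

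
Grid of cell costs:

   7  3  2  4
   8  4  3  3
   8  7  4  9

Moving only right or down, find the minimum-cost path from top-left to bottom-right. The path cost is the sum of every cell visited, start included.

27

Best path: [0,0]→[0,1]→[0,2]→[1,2]→[1,3]→[2,3]
Cost: 7 + 3 + 2 + 3 + 3 + 9 = 27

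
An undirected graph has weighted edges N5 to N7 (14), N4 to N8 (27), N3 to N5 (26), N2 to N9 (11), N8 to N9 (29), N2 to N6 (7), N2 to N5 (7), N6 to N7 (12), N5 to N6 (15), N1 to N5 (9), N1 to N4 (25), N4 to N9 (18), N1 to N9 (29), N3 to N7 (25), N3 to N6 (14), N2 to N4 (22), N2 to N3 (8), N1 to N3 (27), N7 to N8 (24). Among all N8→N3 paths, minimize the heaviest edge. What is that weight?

Checking several routes:
N8 → N7 → N5 → N2 → N6 → N3: max(24, 14, 7, 7, 14) = 24
N8 → N7 → N6 → N5 → N2 → N3: max(24, 12, 15, 7, 8) = 24
N8 → N7 → N6 → N3: max(24, 12, 14) = 24
N8 → N7 → N5 → N2 → N3: max(24, 14, 7, 8) = 24
N8 → N7 → N5 → N6 → N3: max(24, 14, 15, 14) = 24
N8 → N7 → N5 → N6 → N2 → N3: max(24, 14, 15, 7, 8) = 24
Smallest bottleneck: 24.

24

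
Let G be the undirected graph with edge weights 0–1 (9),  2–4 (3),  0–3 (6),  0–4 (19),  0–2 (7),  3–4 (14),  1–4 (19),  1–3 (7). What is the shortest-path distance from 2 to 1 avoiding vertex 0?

22

Paths from 2 to 1 avoiding 0:
2→4→3→1: 3 + 14 + 7 = 24
2→4→1: 3 + 19 = 22
Shortest: 22.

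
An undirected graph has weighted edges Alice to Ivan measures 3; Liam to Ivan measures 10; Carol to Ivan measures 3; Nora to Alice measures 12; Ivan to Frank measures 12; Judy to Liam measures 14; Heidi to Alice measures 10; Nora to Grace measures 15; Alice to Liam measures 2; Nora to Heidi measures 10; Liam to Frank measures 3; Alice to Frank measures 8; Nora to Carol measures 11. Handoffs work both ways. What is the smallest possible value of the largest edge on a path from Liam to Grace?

15

Some routes from Liam to Grace:
Liam -> Alice -> Ivan -> Carol -> Nora -> Grace: max(2, 3, 3, 11, 15) = 15
Liam -> Alice -> Nora -> Grace: max(2, 12, 15) = 15
Liam -> Alice -> Frank -> Ivan -> Carol -> Nora -> Grace: max(2, 8, 12, 3, 11, 15) = 15
Liam -> Alice -> Heidi -> Nora -> Grace: max(2, 10, 10, 15) = 15
Smallest bottleneck: 15.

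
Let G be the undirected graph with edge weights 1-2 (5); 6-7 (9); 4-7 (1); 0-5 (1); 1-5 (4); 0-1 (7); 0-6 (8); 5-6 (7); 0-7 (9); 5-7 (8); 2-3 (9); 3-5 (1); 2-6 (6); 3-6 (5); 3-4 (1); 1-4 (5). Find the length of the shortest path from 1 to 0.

Comparing a few candidate routes:
1 → 4 → 3 → 5 → 0: 5 + 1 + 1 + 1 = 8
1 → 5 → 0: 4 + 1 = 5
1 → 0: 7
1 → 4 → 7 → 0: 5 + 1 + 9 = 15
1 → 4 → 7 → 5 → 0: 5 + 1 + 8 + 1 = 15
Best route has total 5.

5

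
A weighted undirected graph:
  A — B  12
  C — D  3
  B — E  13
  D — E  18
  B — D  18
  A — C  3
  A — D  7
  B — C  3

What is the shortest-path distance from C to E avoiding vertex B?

Routes from C to E avoiding B:
C - D - E: 3 + 18 = 21
C - A - D - E: 3 + 7 + 18 = 28
Shortest: 21.

21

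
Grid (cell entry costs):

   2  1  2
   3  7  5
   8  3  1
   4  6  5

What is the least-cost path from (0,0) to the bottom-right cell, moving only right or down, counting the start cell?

16

Path (0,0) -> (0,1) -> (0,2) -> (1,2) -> (2,2) -> (3,2): 2 + 1 + 2 + 5 + 1 + 5 = 16.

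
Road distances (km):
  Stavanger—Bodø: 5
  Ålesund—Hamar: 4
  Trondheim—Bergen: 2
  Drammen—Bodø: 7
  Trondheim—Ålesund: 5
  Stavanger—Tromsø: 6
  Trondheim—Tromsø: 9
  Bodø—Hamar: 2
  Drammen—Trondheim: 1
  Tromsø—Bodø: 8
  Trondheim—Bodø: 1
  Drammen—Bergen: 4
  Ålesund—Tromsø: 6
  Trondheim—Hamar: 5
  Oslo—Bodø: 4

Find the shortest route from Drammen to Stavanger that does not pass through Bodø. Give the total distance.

Checking several routes:
Drammen→Trondheim→Tromsø→Stavanger: 1 + 9 + 6 = 16
Drammen→Trondheim→Ålesund→Tromsø→Stavanger: 1 + 5 + 6 + 6 = 18
Drammen→Trondheim→Hamar→Ålesund→Tromsø→Stavanger: 1 + 5 + 4 + 6 + 6 = 22
Drammen→Bergen→Trondheim→Tromsø→Stavanger: 4 + 2 + 9 + 6 = 21
Best route has total 16 km.

16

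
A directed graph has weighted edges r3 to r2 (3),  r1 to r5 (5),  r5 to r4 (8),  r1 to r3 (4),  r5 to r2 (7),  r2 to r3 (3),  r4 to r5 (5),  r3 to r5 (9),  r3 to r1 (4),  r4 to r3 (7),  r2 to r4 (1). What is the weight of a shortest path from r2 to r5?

Routes from r2 to r5:
r2 -> r3 -> r5: 3 + 9 = 12
r2 -> r3 -> r1 -> r5: 3 + 4 + 5 = 12
r2 -> r4 -> r3 -> r5: 1 + 7 + 9 = 17
r2 -> r4 -> r3 -> r1 -> r5: 1 + 7 + 4 + 5 = 17
r2 -> r4 -> r5: 1 + 5 = 6
Shortest: 6.

6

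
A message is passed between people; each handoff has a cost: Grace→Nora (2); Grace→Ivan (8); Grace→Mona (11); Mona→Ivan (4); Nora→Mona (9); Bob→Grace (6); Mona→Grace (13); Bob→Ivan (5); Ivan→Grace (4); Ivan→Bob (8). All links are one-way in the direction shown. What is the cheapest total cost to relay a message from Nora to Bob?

21

Paths from Nora to Bob:
Nora - Mona - Grace - Ivan - Bob: 9 + 13 + 8 + 8 = 38
Nora - Mona - Ivan - Bob: 9 + 4 + 8 = 21
The minimum is 21.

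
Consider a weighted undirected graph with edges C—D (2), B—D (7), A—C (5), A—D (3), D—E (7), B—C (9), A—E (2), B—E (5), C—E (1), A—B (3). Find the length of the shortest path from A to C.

3

Some routes from A to C:
A-E-C: 2 + 1 = 3
A-B-E-C: 3 + 5 + 1 = 9
A-D-C: 3 + 2 = 5
A-C: 5
The minimum is 3.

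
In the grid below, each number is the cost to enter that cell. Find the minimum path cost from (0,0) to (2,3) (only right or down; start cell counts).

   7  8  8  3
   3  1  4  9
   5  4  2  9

26

Cheapest: [0,0] [1,0] [1,1] [1,2] [2,2] [2,3]
  7 + 3 + 1 + 4 + 2 + 9 = 26
For comparison, the top-then-right route costs 44.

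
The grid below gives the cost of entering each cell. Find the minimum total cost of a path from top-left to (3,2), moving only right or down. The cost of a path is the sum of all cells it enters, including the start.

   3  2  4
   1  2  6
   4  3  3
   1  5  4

Take r0c0 -> r1c0 -> r1c1 -> r2c1 -> r2c2 -> r3c2 for a total of 3 + 1 + 2 + 3 + 3 + 4 = 16.

16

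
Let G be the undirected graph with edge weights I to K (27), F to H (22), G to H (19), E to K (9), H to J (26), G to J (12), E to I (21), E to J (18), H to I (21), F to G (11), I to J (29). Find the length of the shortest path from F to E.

41

A few of the F→E routes:
F -> G -> J -> E: 11 + 12 + 18 = 41
F -> H -> J -> E: 22 + 26 + 18 = 66
F -> H -> I -> E: 22 + 21 + 21 = 64
F -> H -> G -> J -> E: 22 + 19 + 12 + 18 = 71
The minimum is 41.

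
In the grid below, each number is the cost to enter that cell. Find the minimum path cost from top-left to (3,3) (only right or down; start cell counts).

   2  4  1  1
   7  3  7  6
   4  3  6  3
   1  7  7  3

Path r0c0 r0c1 r0c2 r0c3 r1c3 r2c3 r3c3: 2 + 4 + 1 + 1 + 6 + 3 + 3 = 20.

20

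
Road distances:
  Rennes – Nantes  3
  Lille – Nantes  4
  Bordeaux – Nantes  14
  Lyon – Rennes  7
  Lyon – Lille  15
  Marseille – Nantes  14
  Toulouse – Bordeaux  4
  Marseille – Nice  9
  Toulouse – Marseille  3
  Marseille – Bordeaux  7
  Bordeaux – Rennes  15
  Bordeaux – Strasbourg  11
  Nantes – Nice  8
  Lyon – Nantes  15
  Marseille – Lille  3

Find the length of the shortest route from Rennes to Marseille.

10

Comparing a few candidate routes:
Rennes→Nantes→Lille→Marseille: 3 + 4 + 3 = 10
Rennes→Nantes→Marseille: 3 + 14 = 17
Rennes→Bordeaux→Marseille: 15 + 7 = 22
Rennes→Nantes→Nice→Marseille: 3 + 8 + 9 = 20
Shortest: 10.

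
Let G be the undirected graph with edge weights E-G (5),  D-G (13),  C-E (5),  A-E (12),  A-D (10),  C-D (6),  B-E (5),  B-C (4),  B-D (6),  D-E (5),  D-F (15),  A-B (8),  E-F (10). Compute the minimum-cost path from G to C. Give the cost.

10

Checking several routes:
G -> E -> D -> C: 5 + 5 + 6 = 16
G -> E -> B -> C: 5 + 5 + 4 = 14
G -> E -> D -> B -> C: 5 + 5 + 6 + 4 = 20
G -> E -> C: 5 + 5 = 10
G -> E -> B -> D -> C: 5 + 5 + 6 + 6 = 22
G -> D -> C: 13 + 6 = 19
Best route has total 10.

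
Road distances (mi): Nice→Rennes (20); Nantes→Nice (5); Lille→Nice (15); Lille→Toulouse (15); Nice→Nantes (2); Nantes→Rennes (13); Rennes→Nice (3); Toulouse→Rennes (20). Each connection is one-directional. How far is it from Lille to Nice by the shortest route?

Routes from Lille to Nice:
Lille→Nice: 15
Lille→Toulouse→Rennes→Nice: 15 + 20 + 3 = 38
Best route has total 15 mi.

15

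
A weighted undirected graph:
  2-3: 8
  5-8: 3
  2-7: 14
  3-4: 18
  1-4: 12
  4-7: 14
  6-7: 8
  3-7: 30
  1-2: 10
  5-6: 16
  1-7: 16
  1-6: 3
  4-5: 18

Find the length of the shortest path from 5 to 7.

24

Comparing a few candidate routes:
5 -> 6 -> 7: 16 + 8 = 24
5 -> 4 -> 1 -> 6 -> 7: 18 + 12 + 3 + 8 = 41
5 -> 4 -> 7: 18 + 14 = 32
5 -> 6 -> 1 -> 7: 16 + 3 + 16 = 35
The minimum is 24.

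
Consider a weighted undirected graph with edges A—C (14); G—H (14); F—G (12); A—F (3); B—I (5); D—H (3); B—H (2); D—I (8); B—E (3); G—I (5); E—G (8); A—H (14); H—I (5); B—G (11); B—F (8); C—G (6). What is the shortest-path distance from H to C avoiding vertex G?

A few of the H→C routes:
H→A→C: 14 + 14 = 28
H→I→B→F→A→C: 5 + 5 + 8 + 3 + 14 = 35
H→B→F→A→C: 2 + 8 + 3 + 14 = 27
The minimum is 27.

27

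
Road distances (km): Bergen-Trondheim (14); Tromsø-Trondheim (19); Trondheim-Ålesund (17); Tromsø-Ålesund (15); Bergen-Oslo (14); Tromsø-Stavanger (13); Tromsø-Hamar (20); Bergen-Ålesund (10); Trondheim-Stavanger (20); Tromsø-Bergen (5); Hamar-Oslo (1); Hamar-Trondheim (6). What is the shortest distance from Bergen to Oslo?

14

Checking several routes:
Bergen → Tromsø → Hamar → Oslo: 5 + 20 + 1 = 26
Bergen → Oslo: 14
Bergen → Trondheim → Hamar → Oslo: 14 + 6 + 1 = 21
Bergen → Tromsø → Trondheim → Hamar → Oslo: 5 + 19 + 6 + 1 = 31
Bergen → Ålesund → Trondheim → Hamar → Oslo: 10 + 17 + 6 + 1 = 34
Shortest: 14 km.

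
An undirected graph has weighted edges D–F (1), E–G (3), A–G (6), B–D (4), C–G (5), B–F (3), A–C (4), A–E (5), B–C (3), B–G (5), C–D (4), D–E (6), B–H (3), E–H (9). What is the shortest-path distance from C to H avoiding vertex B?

Comparing a few candidate routes:
C - G - E - H: 5 + 3 + 9 = 17
C - D - E - H: 4 + 6 + 9 = 19
C - A - E - H: 4 + 5 + 9 = 18
Shortest: 17.

17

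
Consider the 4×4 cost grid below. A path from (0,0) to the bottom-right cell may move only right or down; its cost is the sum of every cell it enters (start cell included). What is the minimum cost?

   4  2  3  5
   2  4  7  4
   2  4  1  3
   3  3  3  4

20

Best path: r0c0 → r1c0 → r2c0 → r2c1 → r2c2 → r2c3 → r3c3
Cost: 4 + 2 + 2 + 4 + 1 + 3 + 4 = 20
For comparison, the top-then-right route costs 25.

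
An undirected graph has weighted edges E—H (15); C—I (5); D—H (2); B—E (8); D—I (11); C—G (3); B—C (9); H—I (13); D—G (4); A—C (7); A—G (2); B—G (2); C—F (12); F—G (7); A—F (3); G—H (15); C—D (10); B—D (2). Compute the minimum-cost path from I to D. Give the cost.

Comparing a few candidate routes:
I -> C -> G -> B -> D: 5 + 3 + 2 + 2 = 12
I -> D: 11
I -> C -> G -> D: 5 + 3 + 4 = 12
Best route has total 11.

11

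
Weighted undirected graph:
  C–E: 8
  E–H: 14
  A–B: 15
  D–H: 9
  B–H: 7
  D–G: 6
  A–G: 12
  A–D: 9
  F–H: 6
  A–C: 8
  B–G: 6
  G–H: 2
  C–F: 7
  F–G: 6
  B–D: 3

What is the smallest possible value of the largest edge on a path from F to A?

8

Comparing a few candidate routes:
F - G - D - A: max(6, 6, 9) = 9
F - G - H - D - A: max(6, 2, 9, 9) = 9
F - C - A: max(7, 8) = 8
F - G - H - B - D - A: max(6, 2, 7, 3, 9) = 9
F - G - B - H - D - A: max(6, 6, 7, 9, 9) = 9
F - G - B - D - A: max(6, 6, 3, 9) = 9
The minimum achievable maximum is 8.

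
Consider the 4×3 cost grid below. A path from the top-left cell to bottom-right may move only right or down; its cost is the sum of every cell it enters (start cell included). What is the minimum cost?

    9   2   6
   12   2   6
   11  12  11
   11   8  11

41

Path (0,0) -> (0,1) -> (1,1) -> (1,2) -> (2,2) -> (3,2): 9 + 2 + 2 + 6 + 11 + 11 = 41.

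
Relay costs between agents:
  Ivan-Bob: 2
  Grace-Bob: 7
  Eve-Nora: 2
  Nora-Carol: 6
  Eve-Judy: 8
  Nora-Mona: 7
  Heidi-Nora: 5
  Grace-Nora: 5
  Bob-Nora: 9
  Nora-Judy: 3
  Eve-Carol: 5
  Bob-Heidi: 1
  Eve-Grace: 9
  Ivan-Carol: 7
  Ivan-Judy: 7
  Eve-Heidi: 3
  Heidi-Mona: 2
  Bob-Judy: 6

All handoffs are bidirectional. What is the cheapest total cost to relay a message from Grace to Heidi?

8

Comparing a few candidate routes:
Grace → Nora → Eve → Heidi: 5 + 2 + 3 = 10
Grace → Eve → Heidi: 9 + 3 = 12
Grace → Nora → Mona → Heidi: 5 + 7 + 2 = 14
Grace → Nora → Heidi: 5 + 5 = 10
Grace → Bob → Heidi: 7 + 1 = 8
Grace → Nora → Judy → Bob → Heidi: 5 + 3 + 6 + 1 = 15
Best route has total 8.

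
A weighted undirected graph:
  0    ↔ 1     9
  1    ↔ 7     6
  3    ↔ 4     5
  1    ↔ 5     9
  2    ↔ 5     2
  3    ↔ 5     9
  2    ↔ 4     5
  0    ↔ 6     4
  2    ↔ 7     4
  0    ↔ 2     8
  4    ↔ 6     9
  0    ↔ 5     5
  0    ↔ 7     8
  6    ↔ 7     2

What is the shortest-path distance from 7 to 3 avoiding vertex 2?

16

Checking several routes:
7-0-6-4-3: 8 + 4 + 9 + 5 = 26
7-0-5-3: 8 + 5 + 9 = 22
7-6-4-3: 2 + 9 + 5 = 16
7-6-0-5-3: 2 + 4 + 5 + 9 = 20
7-1-5-3: 6 + 9 + 9 = 24
Best route has total 16.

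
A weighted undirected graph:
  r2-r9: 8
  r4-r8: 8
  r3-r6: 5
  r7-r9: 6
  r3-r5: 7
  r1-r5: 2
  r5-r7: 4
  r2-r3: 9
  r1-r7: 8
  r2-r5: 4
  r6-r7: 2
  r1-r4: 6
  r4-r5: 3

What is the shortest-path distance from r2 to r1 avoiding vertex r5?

Routes from r2 to r1 avoiding r5:
r2-r9-r7-r1: 8 + 6 + 8 = 22
r2-r3-r6-r7-r1: 9 + 5 + 2 + 8 = 24
Best route has total 22.

22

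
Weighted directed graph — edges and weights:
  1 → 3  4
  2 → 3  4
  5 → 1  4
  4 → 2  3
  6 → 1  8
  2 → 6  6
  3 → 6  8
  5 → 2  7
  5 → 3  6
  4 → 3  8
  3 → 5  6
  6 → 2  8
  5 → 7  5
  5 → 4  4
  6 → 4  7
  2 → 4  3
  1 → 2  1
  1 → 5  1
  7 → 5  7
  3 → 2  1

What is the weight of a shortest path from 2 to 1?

14

Paths from 2 to 1:
2→3→5→1: 4 + 6 + 4 = 14
2→6→4→3→5→1: 6 + 7 + 8 + 6 + 4 = 31
2→6→1: 6 + 8 = 14
2→4→3→5→1: 3 + 8 + 6 + 4 = 21
2→4→3→6→1: 3 + 8 + 8 + 8 = 27
2→3→6→1: 4 + 8 + 8 = 20
The minimum is 14.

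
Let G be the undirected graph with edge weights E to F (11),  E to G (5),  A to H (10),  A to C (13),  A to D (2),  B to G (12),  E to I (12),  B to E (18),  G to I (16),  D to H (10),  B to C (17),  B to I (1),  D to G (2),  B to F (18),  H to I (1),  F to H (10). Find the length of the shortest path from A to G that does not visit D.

Checking several routes:
A -> H -> I -> G: 10 + 1 + 16 = 27
A -> H -> F -> E -> G: 10 + 10 + 11 + 5 = 36
A -> H -> I -> B -> E -> G: 10 + 1 + 1 + 18 + 5 = 35
A -> H -> I -> E -> G: 10 + 1 + 12 + 5 = 28
A -> H -> I -> B -> G: 10 + 1 + 1 + 12 = 24
Shortest: 24.

24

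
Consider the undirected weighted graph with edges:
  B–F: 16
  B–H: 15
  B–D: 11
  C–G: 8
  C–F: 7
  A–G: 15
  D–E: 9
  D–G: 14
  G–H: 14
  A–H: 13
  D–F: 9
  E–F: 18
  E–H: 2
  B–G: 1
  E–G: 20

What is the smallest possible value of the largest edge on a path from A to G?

13

Checking several routes:
A→H→E→D→G: max(13, 2, 9, 14) = 14
A→H→G: max(13, 14) = 14
A→H→B→D→F→C→G: max(13, 15, 11, 9, 7, 8) = 15
A→H→E→D→F→C→G: max(13, 2, 9, 9, 7, 8) = 13
A→H→E→D→B→G: max(13, 2, 9, 11, 1) = 13
The minimum achievable maximum is 13.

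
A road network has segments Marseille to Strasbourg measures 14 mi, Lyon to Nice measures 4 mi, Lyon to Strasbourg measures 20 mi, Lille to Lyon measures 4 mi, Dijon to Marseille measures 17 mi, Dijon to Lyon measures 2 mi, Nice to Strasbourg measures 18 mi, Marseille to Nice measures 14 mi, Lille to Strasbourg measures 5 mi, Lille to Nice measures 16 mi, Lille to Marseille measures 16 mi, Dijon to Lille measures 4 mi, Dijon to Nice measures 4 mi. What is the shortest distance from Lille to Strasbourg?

5

Comparing a few candidate routes:
Lille-Lyon-Nice-Strasbourg: 4 + 4 + 18 = 26
Lille-Dijon-Lyon-Strasbourg: 4 + 2 + 20 = 26
Lille-Strasbourg: 5
Lille-Lyon-Strasbourg: 4 + 20 = 24
Lille-Dijon-Nice-Strasbourg: 4 + 4 + 18 = 26
Lille-Dijon-Lyon-Nice-Strasbourg: 4 + 2 + 4 + 18 = 28
The minimum is 5 mi.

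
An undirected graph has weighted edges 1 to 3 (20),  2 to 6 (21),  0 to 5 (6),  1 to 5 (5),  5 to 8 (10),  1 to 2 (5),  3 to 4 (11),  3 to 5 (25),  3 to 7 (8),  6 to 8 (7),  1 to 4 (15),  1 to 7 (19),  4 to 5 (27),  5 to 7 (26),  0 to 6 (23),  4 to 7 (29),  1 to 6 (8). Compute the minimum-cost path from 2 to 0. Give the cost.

16

Checking several routes:
2 -> 1 -> 6 -> 8 -> 5 -> 0: 5 + 8 + 7 + 10 + 6 = 36
2 -> 6 -> 1 -> 5 -> 0: 21 + 8 + 5 + 6 = 40
2 -> 1 -> 6 -> 0: 5 + 8 + 23 = 36
2 -> 1 -> 5 -> 0: 5 + 5 + 6 = 16
Best route has total 16.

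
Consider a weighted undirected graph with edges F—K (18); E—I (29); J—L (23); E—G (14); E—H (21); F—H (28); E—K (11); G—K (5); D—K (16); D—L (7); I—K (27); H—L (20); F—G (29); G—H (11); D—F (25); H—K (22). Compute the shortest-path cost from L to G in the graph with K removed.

31

Checking several routes:
L -> H -> E -> G: 20 + 21 + 14 = 55
L -> D -> F -> H -> G: 7 + 25 + 28 + 11 = 71
L -> H -> G: 20 + 11 = 31
L -> D -> F -> G: 7 + 25 + 29 = 61
The minimum is 31.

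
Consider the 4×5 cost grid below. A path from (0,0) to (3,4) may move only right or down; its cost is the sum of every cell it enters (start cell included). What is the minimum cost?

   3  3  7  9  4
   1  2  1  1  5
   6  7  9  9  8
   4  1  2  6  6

Cheapest: [0,0] [1,0] [1,1] [1,2] [1,3] [1,4] [2,4] [3,4]
  3 + 1 + 2 + 1 + 1 + 5 + 8 + 6 = 27

27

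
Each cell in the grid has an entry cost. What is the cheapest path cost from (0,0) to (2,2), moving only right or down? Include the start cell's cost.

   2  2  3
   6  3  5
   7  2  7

16

Path [0,0] [0,1] [1,1] [2,1] [2,2]: 2 + 2 + 3 + 2 + 7 = 16.
For comparison, the top-then-right route costs 19.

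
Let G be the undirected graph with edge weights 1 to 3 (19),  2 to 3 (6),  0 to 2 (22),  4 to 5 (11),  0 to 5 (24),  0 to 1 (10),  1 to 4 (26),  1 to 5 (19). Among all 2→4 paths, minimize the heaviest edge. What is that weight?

19

Some routes from 2 to 4:
2 -> 0 -> 1 -> 5 -> 4: max(22, 10, 19, 11) = 22
2 -> 0 -> 5 -> 4: max(22, 24, 11) = 24
2 -> 3 -> 1 -> 0 -> 5 -> 4: max(6, 19, 10, 24, 11) = 24
2 -> 3 -> 1 -> 5 -> 4: max(6, 19, 19, 11) = 19
Smallest bottleneck: 19.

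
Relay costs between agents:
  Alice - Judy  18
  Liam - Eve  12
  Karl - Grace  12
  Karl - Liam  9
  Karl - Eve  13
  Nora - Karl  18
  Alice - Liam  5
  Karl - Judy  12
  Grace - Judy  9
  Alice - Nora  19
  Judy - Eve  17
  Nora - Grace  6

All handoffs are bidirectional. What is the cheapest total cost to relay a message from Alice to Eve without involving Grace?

17

Some routes from Alice to Eve avoiding Grace:
Alice-Judy-Eve: 18 + 17 = 35
Alice-Liam-Eve: 5 + 12 = 17
Alice-Liam-Karl-Eve: 5 + 9 + 13 = 27
The minimum is 17.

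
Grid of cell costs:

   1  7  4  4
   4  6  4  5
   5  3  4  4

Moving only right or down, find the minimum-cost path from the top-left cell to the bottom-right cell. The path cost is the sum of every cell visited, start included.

21

Best path: r0c0 r1c0 r2c0 r2c1 r2c2 r2c3
Cost: 1 + 4 + 5 + 3 + 4 + 4 = 21
For comparison, the top-then-right route costs 25.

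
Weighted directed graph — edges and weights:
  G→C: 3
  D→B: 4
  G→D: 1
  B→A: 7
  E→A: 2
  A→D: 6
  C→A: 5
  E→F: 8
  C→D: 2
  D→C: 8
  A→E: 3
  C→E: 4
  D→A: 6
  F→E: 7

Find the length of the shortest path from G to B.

Routes from G to B:
G-C-D-B: 3 + 2 + 4 = 9
G-D-B: 1 + 4 = 5
G-C-A-D-B: 3 + 5 + 6 + 4 = 18
G-C-E-A-D-B: 3 + 4 + 2 + 6 + 4 = 19
The minimum is 5.

5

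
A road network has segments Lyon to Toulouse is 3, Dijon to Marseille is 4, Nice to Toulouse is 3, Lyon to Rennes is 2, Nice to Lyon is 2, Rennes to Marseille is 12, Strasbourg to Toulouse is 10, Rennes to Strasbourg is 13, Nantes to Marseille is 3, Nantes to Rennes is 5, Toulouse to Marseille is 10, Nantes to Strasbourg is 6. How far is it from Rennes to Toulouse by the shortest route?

5

Some routes from Rennes to Toulouse:
Rennes -> Nantes -> Marseille -> Toulouse: 5 + 3 + 10 = 18
Rennes -> Lyon -> Toulouse: 2 + 3 = 5
Rennes -> Lyon -> Nice -> Toulouse: 2 + 2 + 3 = 7
The minimum is 5.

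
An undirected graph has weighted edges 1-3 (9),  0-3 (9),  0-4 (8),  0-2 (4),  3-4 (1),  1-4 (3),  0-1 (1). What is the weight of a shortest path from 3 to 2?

9

Comparing a few candidate routes:
3 → 0 → 2: 9 + 4 = 13
3 → 4 → 1 → 0 → 2: 1 + 3 + 1 + 4 = 9
3 → 4 → 0 → 2: 1 + 8 + 4 = 13
The minimum is 9.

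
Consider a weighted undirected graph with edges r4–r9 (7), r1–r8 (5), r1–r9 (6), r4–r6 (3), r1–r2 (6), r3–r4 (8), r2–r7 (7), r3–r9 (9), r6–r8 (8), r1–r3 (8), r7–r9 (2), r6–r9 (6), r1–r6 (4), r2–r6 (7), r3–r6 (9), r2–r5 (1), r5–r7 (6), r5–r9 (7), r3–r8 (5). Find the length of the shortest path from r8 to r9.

11

Some routes from r8 to r9:
r8→r3→r9: 5 + 9 = 14
r8→r6→r9: 8 + 6 = 14
r8→r1→r9: 5 + 6 = 11
Best route has total 11.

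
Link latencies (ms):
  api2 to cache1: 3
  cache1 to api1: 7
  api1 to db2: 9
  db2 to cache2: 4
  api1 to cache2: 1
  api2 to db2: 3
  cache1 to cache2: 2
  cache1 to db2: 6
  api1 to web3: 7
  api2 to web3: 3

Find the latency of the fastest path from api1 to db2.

5

A few of the api1→db2 routes:
api1-cache2-db2: 1 + 4 = 5
api1-db2: 9
api1-cache2-cache1-db2: 1 + 2 + 6 = 9
Shortest: 5 ms.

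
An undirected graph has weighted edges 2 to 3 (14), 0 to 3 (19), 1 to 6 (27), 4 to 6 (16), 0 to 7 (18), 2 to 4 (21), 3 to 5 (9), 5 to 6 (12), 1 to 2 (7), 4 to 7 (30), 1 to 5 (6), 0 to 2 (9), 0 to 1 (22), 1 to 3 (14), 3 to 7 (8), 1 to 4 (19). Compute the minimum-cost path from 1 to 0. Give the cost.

Comparing a few candidate routes:
1 → 3 → 0: 14 + 19 = 33
1 → 0: 22
1 → 2 → 0: 7 + 9 = 16
1 → 5 → 3 → 0: 6 + 9 + 19 = 34
Shortest: 16.

16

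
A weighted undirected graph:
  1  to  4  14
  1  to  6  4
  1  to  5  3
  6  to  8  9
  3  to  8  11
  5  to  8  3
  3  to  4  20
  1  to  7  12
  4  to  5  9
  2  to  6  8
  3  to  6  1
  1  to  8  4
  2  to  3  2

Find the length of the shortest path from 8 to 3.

9

Some routes from 8 to 3:
8 - 6 - 3: 9 + 1 = 10
8 - 1 - 6 - 3: 4 + 4 + 1 = 9
8 - 3: 11
8 - 5 - 1 - 6 - 3: 3 + 3 + 4 + 1 = 11
Best route has total 9.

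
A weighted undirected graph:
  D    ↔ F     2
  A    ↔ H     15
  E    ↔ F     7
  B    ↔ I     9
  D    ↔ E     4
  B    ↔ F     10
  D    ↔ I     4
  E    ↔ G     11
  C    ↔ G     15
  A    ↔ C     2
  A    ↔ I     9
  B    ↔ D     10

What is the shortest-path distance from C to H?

17

Checking several routes:
C -> G -> E -> D -> I -> A -> H: 15 + 11 + 4 + 4 + 9 + 15 = 58
C -> A -> H: 2 + 15 = 17
C -> G -> E -> D -> B -> I -> A -> H: 15 + 11 + 4 + 10 + 9 + 9 + 15 = 73
C -> G -> E -> F -> D -> I -> A -> H: 15 + 11 + 7 + 2 + 4 + 9 + 15 = 63
Shortest: 17.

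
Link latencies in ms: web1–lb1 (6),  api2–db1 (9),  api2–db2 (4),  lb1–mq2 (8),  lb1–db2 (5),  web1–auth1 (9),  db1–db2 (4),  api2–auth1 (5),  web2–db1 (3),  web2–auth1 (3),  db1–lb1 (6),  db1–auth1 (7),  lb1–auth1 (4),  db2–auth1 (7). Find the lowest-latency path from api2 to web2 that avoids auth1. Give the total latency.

Paths from api2 to web2 avoiding auth1:
api2 - db2 - db1 - web2: 4 + 4 + 3 = 11
api2 - db1 - web2: 9 + 3 = 12
api2 - db2 - lb1 - db1 - web2: 4 + 5 + 6 + 3 = 18
Shortest: 11 ms.

11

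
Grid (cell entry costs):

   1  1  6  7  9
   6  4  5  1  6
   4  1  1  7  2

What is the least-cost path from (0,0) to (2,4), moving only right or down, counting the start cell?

Path (0,0) → (0,1) → (1,1) → (2,1) → (2,2) → (2,3) → (2,4): 1 + 1 + 4 + 1 + 1 + 7 + 2 = 17.

17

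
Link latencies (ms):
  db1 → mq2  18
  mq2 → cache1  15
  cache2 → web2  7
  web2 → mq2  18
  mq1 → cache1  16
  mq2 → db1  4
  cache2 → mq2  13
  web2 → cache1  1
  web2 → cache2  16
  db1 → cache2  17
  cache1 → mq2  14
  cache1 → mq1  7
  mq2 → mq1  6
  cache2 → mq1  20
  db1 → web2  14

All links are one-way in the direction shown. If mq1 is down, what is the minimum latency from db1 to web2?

Routes from db1 to web2 avoiding mq1:
db1→cache2→web2: 17 + 7 = 24
db1→web2: 14
The minimum is 14 ms.

14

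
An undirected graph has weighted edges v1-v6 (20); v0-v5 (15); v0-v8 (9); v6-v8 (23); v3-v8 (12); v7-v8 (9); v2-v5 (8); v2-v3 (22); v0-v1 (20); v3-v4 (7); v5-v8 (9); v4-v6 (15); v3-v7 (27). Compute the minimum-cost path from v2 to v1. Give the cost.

Some routes from v2 to v1:
v2 - v5 - v8 - v6 - v1: 8 + 9 + 23 + 20 = 60
v2 - v5 - v8 - v0 - v1: 8 + 9 + 9 + 20 = 46
v2 - v3 - v8 - v0 - v1: 22 + 12 + 9 + 20 = 63
v2 - v5 - v0 - v1: 8 + 15 + 20 = 43
v2 - v3 - v4 - v6 - v1: 22 + 7 + 15 + 20 = 64
The minimum is 43.

43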